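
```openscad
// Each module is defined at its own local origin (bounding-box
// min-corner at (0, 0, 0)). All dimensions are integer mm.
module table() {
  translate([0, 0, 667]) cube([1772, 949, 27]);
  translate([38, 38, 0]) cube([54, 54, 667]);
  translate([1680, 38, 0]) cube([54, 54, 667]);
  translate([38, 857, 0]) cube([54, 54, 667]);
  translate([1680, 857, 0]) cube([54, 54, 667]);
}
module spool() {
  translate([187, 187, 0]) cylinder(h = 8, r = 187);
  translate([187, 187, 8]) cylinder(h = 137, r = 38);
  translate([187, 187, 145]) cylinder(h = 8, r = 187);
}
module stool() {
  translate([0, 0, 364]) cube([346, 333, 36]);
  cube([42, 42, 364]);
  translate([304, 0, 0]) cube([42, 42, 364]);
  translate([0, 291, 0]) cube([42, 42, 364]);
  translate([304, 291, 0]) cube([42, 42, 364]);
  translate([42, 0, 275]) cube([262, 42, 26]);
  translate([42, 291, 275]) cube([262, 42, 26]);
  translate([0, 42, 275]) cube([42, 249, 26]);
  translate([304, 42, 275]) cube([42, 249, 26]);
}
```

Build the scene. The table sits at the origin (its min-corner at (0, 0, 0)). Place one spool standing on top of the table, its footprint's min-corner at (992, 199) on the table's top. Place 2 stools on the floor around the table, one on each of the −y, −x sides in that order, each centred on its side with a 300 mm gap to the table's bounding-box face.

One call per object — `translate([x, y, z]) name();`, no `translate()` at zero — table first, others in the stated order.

table();
translate([992, 199, 694]) spool();
translate([713, -633, 0]) stool();
translate([-646, 308, 0]) stool();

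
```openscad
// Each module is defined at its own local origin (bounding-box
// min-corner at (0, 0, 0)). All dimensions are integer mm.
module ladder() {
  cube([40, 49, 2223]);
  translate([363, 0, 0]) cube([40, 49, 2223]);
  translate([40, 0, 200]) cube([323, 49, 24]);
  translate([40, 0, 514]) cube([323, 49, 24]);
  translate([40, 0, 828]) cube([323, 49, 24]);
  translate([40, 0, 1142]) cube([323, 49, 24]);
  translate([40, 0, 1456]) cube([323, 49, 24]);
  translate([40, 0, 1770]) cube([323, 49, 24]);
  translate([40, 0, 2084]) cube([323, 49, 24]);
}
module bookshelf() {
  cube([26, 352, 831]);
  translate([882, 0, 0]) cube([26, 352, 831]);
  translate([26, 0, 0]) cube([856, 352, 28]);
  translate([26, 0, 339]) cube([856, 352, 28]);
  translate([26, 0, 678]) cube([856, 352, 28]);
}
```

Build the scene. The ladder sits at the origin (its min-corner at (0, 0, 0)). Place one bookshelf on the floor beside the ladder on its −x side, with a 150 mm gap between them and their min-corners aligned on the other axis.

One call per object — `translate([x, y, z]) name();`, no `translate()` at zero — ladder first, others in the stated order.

ladder();
translate([-1058, 0, 0]) bookshelf();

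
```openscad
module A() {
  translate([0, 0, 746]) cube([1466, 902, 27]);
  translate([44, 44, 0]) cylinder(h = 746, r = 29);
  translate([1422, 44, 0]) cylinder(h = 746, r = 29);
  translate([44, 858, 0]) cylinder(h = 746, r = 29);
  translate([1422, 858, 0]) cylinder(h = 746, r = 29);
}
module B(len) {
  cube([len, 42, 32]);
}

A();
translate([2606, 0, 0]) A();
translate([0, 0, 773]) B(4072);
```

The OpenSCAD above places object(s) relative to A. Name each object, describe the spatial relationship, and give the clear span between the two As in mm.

Second table starts at x = 2606; first ends at x = 1466; clear span = 2606 − 1466 = 1140 mm.

A is a table. B is a beam. A beam spans the tops of two tables. The clear span between the two tables is 1140 mm.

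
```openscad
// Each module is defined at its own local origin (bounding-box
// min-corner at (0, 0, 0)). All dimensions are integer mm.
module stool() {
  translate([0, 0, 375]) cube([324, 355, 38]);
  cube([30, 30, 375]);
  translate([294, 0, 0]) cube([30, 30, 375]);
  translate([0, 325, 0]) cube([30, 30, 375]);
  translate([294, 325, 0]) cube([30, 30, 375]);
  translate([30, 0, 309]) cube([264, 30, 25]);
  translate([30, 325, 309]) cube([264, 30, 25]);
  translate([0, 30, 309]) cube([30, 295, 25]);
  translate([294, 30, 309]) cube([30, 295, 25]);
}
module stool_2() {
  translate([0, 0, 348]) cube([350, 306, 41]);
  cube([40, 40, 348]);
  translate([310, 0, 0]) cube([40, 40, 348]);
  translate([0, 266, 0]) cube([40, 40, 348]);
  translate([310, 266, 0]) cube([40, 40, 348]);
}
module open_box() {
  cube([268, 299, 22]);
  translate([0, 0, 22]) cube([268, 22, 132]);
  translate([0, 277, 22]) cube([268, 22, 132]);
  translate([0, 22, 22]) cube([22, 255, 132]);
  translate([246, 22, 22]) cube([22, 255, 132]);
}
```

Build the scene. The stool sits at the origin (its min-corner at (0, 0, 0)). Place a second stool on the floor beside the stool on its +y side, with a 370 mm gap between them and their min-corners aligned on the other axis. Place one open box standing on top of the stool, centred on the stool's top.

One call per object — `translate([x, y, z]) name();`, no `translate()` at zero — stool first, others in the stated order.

stool();
translate([0, 725, 0]) stool_2();
translate([28, 28, 413]) open_box();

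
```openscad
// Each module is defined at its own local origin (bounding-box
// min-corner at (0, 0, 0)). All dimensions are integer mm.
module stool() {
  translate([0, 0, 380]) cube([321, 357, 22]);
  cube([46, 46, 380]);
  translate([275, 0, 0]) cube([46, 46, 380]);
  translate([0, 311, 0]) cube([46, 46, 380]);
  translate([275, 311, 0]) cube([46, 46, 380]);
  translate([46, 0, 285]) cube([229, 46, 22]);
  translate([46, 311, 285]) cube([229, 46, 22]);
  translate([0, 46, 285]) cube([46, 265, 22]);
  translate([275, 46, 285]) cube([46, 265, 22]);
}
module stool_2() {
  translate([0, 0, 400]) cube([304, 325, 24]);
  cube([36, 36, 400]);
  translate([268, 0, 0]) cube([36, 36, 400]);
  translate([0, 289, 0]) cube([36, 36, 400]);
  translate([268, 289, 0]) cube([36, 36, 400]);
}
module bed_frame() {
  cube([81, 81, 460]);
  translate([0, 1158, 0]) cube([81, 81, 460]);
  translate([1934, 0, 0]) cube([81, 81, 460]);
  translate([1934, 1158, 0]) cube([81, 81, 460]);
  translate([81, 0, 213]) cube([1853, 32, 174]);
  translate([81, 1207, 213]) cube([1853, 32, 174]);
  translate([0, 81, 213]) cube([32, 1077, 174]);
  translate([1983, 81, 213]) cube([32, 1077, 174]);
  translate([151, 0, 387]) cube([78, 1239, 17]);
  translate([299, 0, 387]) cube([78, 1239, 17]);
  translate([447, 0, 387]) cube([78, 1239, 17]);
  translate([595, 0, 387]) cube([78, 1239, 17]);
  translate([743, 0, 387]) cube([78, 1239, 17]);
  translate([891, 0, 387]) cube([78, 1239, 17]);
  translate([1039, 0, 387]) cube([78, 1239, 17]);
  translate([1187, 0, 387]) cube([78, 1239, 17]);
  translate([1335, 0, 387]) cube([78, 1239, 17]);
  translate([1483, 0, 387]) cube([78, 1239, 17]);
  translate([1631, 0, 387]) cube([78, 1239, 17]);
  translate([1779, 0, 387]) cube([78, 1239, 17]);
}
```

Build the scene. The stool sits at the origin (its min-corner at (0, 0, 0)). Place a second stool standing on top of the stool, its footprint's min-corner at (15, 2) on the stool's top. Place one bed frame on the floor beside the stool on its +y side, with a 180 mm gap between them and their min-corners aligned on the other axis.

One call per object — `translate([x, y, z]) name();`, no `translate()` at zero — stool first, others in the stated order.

stool();
translate([15, 2, 402]) stool_2();
translate([0, 537, 0]) bed_frame();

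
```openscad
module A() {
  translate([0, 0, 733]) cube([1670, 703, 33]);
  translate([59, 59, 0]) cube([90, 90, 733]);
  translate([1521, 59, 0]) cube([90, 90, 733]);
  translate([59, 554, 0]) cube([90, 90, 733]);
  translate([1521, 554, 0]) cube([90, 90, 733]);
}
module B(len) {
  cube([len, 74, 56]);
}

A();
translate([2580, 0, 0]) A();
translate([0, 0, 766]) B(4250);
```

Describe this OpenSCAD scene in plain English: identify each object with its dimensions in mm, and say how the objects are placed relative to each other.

A is a rectangular dining table. The top is 1670×703×33 mm with its upper surface at z = 766 mm. It stands on four 90×90 mm square legs, each inset 59 mm from the nearest pair of top edges, running from the floor to the underside of the top.

B is a rectangular beam 4250 mm long (x), 74 mm deep (y), 56 mm thick (z).

The beam spans the tops of two tables placed 910 mm apart, resting at z = 766 mm.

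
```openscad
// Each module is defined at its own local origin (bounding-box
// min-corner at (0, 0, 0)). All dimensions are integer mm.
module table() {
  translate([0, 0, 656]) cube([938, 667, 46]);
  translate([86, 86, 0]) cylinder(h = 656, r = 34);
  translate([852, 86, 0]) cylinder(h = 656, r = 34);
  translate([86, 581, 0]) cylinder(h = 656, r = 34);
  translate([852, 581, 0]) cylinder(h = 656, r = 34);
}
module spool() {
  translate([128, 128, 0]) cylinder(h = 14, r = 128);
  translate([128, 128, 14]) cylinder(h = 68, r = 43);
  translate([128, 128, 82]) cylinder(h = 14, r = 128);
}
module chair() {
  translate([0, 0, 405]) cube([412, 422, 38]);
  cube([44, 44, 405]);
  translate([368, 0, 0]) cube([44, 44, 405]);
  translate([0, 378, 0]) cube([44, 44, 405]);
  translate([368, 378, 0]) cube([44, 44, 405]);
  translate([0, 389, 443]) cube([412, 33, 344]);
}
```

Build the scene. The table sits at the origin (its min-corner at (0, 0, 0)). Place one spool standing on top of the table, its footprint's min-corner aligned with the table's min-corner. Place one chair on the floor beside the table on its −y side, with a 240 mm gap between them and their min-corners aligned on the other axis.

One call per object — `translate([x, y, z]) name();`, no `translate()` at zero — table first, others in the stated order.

table();
translate([0, 0, 702]) spool();
translate([0, -662, 0]) chair();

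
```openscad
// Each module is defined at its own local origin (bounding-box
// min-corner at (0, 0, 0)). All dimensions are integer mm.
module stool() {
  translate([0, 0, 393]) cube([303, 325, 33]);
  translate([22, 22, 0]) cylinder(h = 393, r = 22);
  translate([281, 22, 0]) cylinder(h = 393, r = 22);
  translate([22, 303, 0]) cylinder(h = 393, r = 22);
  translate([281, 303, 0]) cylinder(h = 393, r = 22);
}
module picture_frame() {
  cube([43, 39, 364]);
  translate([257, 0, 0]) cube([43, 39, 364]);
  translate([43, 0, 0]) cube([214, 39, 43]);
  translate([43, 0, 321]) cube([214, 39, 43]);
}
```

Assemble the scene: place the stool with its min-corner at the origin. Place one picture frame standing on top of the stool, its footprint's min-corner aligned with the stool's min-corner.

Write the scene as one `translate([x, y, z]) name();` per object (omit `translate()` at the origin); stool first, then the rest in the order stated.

stool();
translate([0, 0, 426]) picture_frame();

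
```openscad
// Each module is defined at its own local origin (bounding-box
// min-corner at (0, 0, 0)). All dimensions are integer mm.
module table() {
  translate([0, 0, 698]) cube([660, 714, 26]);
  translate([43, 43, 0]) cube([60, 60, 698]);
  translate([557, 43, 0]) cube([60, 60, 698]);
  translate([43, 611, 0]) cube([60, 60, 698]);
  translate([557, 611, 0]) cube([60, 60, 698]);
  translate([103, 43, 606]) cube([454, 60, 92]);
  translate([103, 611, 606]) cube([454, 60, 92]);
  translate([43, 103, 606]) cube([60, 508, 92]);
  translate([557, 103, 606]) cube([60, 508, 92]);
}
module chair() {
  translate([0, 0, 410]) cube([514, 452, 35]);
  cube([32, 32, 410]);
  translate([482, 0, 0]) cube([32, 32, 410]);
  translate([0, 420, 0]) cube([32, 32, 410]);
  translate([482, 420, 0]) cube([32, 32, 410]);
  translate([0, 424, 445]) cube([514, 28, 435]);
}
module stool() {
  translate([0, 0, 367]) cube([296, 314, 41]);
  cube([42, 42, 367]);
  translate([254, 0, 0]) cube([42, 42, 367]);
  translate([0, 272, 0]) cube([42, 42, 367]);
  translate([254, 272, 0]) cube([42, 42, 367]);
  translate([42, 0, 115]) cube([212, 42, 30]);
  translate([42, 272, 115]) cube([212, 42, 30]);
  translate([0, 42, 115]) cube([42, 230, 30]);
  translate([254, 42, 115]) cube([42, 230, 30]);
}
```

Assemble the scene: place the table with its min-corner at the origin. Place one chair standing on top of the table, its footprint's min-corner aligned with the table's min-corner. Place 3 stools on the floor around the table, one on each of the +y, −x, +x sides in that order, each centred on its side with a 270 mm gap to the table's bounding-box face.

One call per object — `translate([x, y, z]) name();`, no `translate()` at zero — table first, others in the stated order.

table();
translate([0, 0, 724]) chair();
translate([182, 984, 0]) stool();
translate([-566, 200, 0]) stool();
translate([930, 200, 0]) stool();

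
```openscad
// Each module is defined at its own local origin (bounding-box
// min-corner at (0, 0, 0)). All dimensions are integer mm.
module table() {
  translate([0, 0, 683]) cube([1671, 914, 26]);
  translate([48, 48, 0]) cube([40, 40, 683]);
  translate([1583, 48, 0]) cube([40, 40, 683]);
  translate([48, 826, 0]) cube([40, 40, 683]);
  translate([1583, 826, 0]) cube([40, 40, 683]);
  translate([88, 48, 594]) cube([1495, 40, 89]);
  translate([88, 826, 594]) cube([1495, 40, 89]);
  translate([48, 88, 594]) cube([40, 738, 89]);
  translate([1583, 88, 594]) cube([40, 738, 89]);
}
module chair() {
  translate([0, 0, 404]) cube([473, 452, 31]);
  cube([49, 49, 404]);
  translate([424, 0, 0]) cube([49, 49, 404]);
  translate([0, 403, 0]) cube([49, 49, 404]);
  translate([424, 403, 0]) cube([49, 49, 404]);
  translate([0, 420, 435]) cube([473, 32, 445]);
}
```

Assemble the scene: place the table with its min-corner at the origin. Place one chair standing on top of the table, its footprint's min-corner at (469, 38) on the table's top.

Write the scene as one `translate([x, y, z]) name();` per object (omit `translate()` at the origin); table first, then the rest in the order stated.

table();
translate([469, 38, 709]) chair();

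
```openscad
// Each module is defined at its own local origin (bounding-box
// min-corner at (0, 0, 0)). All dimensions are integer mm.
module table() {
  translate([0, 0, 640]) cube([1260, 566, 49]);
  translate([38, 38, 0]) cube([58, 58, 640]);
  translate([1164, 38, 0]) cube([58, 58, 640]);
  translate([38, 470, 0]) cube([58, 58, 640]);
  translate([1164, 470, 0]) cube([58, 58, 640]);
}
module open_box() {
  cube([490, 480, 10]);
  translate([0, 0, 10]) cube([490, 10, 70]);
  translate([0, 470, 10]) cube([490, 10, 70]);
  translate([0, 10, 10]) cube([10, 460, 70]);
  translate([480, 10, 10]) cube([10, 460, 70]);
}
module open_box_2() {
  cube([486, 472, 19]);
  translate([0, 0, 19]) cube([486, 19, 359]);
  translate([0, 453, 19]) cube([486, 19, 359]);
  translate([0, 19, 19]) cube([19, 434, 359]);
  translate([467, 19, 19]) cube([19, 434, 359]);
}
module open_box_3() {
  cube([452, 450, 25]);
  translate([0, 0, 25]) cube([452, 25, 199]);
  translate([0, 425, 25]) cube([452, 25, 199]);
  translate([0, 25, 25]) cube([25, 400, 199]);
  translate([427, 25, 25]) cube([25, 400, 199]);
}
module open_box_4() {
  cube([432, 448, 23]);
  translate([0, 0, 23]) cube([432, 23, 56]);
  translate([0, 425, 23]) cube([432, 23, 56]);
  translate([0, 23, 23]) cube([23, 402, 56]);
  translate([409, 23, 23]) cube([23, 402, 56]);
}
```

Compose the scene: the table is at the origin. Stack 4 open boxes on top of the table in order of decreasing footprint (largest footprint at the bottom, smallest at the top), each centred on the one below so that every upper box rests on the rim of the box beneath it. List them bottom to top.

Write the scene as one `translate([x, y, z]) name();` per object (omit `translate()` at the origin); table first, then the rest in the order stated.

table();
translate([385, 43, 689]) open_box();
translate([387, 47, 769]) open_box_2();
translate([404, 58, 1147]) open_box_3();
translate([414, 59, 1371]) open_box_4();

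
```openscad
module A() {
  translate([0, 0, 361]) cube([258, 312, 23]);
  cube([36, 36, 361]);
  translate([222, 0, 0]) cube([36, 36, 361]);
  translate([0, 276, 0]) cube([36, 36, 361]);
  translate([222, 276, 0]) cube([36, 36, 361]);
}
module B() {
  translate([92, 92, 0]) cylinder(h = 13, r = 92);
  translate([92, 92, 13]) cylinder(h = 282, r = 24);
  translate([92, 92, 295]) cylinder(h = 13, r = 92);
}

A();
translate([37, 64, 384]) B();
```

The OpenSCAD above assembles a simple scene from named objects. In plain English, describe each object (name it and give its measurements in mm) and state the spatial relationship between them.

A is a four-legged stool. The seat is 258×312 mm, 23 mm thick, top at z = 384 mm. It stands on four square legs, each 36×36 mm in cross-section, from z = 0 to the seat underside, each flush with a corner of the seat.

B is a spool: two coaxial disc flanges of radius 92 mm and thickness 13 mm, joined by a core cylinder of radius 24 mm and height 282 mm. The lower flange rests on z = 0 and the three cylinders share a vertical axis.

The spool is on top of the stool, centred.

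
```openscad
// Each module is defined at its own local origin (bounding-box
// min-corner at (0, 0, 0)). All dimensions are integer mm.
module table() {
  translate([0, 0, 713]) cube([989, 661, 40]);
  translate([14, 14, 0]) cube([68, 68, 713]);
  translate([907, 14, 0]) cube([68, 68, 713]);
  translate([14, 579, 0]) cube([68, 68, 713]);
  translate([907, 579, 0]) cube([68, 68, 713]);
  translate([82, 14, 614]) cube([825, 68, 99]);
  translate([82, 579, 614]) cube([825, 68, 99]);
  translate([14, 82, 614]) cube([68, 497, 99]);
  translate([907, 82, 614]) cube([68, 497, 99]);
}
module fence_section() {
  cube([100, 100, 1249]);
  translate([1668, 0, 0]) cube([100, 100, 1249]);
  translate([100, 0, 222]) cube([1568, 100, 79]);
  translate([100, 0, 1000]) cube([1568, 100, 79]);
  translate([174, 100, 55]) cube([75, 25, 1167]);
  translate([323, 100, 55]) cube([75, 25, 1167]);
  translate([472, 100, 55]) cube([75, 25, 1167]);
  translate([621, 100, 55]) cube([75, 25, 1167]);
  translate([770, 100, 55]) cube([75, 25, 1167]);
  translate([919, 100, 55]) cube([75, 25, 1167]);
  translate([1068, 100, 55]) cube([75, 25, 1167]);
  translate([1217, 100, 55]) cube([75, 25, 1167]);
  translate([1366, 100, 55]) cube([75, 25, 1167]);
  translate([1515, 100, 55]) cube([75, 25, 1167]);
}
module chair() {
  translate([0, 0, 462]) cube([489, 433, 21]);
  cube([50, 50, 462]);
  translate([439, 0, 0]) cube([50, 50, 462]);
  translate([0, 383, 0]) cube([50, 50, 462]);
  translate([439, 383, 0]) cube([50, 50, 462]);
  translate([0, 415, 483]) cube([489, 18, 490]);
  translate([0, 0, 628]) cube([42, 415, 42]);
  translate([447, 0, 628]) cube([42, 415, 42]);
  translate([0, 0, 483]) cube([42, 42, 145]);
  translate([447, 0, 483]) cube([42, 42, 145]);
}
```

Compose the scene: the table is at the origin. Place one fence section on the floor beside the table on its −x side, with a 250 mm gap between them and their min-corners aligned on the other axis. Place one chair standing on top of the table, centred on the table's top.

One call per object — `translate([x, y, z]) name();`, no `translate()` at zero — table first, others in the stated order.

table();
translate([-2018, 0, 0]) fence_section();
translate([250, 114, 753]) chair();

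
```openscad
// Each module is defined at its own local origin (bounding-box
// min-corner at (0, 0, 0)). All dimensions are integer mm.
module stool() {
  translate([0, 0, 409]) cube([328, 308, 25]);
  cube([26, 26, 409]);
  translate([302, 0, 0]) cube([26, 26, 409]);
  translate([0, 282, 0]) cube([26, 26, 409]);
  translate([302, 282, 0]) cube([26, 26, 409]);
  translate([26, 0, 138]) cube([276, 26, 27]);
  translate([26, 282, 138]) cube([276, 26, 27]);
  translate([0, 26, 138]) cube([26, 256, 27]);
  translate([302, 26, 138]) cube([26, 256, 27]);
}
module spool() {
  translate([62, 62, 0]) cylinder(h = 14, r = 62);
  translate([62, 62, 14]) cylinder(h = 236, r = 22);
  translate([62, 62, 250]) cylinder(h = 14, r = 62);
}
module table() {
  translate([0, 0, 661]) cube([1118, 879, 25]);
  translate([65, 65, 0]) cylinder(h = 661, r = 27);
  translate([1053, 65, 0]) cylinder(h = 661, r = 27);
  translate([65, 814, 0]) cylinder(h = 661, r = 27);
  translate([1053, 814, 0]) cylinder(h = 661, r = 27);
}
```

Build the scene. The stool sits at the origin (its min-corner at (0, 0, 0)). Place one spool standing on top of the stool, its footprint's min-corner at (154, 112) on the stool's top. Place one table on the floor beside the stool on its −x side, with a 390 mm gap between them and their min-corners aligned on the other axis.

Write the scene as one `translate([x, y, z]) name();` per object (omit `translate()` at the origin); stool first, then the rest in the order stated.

stool();
translate([154, 112, 434]) spool();
translate([-1508, 0, 0]) table();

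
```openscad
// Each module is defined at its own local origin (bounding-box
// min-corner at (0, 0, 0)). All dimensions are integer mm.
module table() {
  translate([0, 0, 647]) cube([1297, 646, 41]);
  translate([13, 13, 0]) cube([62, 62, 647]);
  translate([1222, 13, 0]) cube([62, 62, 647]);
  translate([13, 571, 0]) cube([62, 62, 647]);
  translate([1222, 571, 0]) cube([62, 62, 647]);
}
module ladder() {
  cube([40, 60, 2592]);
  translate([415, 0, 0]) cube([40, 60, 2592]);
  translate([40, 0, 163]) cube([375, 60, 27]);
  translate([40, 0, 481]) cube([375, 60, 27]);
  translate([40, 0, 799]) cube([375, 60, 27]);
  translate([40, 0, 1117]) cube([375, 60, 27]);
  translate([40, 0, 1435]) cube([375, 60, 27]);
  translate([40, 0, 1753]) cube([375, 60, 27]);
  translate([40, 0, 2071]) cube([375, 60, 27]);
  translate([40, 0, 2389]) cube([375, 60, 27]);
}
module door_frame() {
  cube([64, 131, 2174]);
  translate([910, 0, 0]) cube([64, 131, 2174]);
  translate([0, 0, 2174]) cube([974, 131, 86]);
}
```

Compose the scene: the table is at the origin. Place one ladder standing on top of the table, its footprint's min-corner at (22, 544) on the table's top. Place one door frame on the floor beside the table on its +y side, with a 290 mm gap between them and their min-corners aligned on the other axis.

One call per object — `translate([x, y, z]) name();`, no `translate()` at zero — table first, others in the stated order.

table();
translate([22, 544, 688]) ladder();
translate([0, 936, 0]) door_frame();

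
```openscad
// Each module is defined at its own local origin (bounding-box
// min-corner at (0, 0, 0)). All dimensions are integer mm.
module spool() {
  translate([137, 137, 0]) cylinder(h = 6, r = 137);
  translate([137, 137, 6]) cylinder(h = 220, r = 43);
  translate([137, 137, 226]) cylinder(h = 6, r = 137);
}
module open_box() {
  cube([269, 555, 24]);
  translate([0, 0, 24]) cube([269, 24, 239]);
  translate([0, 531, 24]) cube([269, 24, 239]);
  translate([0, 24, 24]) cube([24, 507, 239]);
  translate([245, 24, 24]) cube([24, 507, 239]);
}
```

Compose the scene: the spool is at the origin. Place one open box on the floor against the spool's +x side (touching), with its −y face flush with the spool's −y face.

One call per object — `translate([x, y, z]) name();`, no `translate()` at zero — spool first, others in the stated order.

spool();
translate([274, 0, 0]) open_box();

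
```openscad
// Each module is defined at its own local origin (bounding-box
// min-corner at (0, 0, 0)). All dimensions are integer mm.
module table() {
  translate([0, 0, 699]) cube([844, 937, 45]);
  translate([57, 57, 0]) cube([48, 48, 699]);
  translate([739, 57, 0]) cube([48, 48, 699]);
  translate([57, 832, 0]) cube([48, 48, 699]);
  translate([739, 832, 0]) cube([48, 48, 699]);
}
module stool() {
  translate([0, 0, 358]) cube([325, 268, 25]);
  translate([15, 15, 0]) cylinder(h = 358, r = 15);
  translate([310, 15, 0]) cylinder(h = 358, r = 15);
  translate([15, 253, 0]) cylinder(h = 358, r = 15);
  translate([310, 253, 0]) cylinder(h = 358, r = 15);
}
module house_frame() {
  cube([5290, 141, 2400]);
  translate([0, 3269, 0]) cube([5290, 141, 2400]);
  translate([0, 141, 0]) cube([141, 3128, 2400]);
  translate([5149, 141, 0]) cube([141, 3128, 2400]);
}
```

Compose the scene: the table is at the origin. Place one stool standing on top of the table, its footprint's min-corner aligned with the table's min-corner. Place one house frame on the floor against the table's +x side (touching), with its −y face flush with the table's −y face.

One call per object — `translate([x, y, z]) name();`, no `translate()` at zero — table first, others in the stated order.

table();
translate([0, 0, 744]) stool();
translate([844, 0, 0]) house_frame();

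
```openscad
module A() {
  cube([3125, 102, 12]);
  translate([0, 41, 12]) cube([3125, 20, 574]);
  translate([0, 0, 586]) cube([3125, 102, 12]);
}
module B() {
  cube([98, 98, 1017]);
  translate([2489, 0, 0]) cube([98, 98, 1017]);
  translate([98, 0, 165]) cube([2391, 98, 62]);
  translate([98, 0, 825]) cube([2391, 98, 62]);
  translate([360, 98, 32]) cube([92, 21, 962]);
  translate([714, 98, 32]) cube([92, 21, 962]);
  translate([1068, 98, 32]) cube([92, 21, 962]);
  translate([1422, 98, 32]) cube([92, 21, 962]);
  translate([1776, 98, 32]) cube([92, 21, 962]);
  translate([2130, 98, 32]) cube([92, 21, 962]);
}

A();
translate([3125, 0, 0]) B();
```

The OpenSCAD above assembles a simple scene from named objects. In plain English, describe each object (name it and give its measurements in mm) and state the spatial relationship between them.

A is an I-beam lying along x, 3125 mm long. Overall section height 598 mm. Two flanges 102 mm wide (y) and 12 mm thick, one on the floor and one at the top; a web 20 mm thick runs between them, centred on the flange width.

B is a fence section. Two 98×98 mm posts, 1017 mm tall, stand on the floor with a clear span of 2391 mm between their inner faces. Two horizontal rails of 98×62 mm section span the gap between the posts with their undersides at z = 165 mm and z = 825 mm, flush with the posts' −y face. 6 pickets, each 92 mm wide, 21 mm thick and 962 mm tall, are fixed to the +y face of the rails with their bottoms at z = 32 mm, evenly spaced across the span with equal gaps (rounded down to the nearest mm) at the −x end and between each pair — any rounding remainder accumulates at the +x end.

The fence section is against the I-beam's +x side, with their −y faces flush.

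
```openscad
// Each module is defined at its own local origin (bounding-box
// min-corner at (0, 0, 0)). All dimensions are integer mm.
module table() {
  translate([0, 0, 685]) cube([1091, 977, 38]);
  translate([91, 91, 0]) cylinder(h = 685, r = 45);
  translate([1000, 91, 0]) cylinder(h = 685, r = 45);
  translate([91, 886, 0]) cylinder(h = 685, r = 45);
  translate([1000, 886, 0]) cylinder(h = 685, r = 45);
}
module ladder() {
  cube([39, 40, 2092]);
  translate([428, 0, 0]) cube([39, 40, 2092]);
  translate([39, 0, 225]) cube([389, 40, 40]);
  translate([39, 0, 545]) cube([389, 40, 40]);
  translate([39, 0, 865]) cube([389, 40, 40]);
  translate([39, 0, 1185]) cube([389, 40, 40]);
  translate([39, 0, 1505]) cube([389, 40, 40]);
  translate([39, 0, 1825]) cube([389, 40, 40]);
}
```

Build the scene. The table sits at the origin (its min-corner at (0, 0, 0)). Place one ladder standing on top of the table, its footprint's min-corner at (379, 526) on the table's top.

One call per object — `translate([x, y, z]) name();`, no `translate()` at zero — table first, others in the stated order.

table();
translate([379, 526, 723]) ladder();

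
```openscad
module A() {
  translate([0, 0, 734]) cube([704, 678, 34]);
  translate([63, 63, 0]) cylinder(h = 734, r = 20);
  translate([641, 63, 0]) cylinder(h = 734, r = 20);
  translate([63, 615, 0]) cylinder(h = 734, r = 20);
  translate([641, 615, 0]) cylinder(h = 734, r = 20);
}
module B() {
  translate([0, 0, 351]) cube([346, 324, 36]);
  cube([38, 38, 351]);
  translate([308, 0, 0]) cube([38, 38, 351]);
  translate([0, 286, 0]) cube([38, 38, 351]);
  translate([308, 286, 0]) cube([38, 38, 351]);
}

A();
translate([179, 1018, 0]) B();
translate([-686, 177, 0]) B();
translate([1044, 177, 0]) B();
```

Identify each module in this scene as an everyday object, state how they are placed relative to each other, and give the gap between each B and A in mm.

A is a table. B is a stool. Three stools sit around the table at the +y, −x, +x sides. The gap between each stool and the table is 340 mm.

Each stool's nearest face is 340 mm from the table's bounding box.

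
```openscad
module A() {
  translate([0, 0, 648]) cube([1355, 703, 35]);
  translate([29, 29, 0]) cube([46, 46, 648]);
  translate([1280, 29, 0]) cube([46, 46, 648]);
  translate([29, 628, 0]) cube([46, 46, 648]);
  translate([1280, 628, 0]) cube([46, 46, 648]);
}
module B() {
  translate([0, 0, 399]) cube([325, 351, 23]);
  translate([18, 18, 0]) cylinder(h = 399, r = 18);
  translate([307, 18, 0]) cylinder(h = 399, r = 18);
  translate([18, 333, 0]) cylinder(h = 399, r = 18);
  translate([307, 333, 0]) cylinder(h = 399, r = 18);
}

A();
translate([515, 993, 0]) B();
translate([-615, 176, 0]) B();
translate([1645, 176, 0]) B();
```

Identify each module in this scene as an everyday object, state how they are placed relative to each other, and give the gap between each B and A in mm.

A is a table. B is a stool. Three stools sit around the table at the +y, −x, +x sides. The gap between each stool and the table is 290 mm.

Each stool's nearest face is 290 mm from the table's bounding box.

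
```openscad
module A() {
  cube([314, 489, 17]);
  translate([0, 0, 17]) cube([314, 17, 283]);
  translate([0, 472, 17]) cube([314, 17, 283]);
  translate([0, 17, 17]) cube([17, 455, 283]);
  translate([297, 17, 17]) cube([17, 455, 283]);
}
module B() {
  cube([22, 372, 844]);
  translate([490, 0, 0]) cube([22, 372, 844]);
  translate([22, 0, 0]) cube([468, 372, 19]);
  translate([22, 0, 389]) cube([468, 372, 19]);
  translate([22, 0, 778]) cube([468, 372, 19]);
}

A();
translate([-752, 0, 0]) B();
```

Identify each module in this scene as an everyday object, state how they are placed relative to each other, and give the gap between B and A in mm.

A is an open box. B is a bookshelf. The bookshelf is on the floor beside the open box on its −x side. The gap between the bookshelf and the open box is 240 mm.

The bookshelf's nearest face is 240 mm from the open box's −x face.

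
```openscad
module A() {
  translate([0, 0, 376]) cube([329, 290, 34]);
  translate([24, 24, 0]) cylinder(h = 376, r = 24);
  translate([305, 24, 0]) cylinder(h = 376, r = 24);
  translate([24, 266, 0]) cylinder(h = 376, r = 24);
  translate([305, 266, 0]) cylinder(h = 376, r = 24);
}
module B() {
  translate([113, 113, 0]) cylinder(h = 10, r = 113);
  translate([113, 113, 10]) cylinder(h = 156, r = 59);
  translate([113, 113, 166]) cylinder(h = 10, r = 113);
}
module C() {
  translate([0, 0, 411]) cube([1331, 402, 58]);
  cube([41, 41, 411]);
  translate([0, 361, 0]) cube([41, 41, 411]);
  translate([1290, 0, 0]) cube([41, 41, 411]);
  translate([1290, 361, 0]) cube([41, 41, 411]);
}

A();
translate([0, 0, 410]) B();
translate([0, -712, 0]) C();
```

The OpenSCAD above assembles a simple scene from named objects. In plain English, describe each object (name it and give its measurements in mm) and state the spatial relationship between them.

A is a simple wooden stool: a rectangular seat 329 mm (x) by 290 mm (y), 34 mm thick, top face at z = 410 mm, on four round legs, each 48 mm in diameter. The legs rest on z = 0, each leg's axis is inset half a diameter from the nearest pair of seat edges (so the leg's bounding box is flush with the corner).

B is a spool: two coaxial disc flanges of radius 113 mm and thickness 10 mm, joined by a core cylinder of radius 59 mm and height 156 mm. The lower flange rests on z = 0 and the three cylinders share a vertical axis.

C is a bench: a 1331×402 mm seat slab, 58 mm thick, top at z = 469 mm, on four 41×41 mm square legs flush with the seat corners and standing on z = 0.

The spool is on top of the stool. The bench is on the floor beside the stool on its −y side.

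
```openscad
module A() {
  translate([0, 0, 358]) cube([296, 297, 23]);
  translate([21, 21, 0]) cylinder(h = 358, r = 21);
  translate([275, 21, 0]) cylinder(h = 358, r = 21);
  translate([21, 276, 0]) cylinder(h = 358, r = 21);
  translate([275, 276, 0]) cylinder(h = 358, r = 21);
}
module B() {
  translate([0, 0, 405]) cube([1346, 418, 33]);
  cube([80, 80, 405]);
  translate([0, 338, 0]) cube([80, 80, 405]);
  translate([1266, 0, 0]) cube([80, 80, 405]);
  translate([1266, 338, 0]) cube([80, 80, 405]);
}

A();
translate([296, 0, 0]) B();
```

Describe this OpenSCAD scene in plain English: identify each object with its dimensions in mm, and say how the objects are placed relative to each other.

A is a simple wooden stool: a rectangular seat 296 mm (x) by 297 mm (y), 23 mm thick, top face at z = 381 mm, on four round legs, each 42 mm in diameter. The legs rest on z = 0, each leg's axis is inset half a diameter from the nearest pair of seat edges (so the leg's bounding box is flush with the corner).

B is a bench: a 1346×418 mm seat slab, 33 mm thick, top at z = 438 mm, on four 80×80 mm square legs flush with the seat corners and standing on z = 0.

The bench is against the stool's +x side, with their −y faces flush.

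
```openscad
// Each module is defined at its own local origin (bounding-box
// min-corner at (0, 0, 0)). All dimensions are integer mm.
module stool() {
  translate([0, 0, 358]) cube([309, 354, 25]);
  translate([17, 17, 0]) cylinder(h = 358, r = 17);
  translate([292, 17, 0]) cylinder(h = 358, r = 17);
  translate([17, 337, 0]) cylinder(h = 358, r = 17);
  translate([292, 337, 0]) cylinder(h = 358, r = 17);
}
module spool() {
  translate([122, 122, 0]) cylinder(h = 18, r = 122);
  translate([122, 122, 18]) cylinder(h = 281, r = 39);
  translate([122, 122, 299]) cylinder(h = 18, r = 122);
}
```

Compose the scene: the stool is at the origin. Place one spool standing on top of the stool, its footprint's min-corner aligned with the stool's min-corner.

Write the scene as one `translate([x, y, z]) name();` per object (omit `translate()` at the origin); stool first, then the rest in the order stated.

stool();
translate([0, 0, 383]) spool();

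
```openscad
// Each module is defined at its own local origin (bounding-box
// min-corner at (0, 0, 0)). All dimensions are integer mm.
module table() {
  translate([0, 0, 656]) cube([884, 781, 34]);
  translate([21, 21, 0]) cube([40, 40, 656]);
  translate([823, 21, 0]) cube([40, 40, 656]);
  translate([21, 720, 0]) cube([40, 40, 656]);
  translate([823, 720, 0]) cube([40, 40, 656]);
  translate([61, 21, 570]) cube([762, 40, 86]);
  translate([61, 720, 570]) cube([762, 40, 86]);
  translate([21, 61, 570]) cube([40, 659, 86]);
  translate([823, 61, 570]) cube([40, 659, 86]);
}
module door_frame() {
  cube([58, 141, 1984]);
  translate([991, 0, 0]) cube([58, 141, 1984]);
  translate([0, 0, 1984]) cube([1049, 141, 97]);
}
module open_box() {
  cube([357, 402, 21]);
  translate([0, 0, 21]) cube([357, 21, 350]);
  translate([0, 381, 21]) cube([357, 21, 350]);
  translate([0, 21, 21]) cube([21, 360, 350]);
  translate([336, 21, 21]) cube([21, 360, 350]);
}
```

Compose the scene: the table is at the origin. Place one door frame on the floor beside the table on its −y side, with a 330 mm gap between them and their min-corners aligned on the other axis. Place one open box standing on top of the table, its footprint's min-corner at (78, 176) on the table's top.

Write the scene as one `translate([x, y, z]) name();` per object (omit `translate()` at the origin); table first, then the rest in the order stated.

table();
translate([0, -471, 0]) door_frame();
translate([78, 176, 690]) open_box();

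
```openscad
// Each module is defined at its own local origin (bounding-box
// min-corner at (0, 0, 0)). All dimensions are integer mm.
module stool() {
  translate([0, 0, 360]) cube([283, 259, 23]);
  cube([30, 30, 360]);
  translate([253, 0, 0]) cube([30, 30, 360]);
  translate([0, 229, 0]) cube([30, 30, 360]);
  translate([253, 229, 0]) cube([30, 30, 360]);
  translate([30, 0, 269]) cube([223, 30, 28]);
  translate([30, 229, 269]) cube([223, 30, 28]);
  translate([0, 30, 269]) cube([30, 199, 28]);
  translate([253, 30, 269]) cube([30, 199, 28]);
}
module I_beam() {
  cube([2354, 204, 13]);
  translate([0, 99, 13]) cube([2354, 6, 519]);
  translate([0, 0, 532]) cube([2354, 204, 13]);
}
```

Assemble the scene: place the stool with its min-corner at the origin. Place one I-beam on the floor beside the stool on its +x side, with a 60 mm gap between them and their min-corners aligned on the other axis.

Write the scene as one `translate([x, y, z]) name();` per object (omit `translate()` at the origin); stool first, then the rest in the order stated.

stool();
translate([343, 0, 0]) I_beam();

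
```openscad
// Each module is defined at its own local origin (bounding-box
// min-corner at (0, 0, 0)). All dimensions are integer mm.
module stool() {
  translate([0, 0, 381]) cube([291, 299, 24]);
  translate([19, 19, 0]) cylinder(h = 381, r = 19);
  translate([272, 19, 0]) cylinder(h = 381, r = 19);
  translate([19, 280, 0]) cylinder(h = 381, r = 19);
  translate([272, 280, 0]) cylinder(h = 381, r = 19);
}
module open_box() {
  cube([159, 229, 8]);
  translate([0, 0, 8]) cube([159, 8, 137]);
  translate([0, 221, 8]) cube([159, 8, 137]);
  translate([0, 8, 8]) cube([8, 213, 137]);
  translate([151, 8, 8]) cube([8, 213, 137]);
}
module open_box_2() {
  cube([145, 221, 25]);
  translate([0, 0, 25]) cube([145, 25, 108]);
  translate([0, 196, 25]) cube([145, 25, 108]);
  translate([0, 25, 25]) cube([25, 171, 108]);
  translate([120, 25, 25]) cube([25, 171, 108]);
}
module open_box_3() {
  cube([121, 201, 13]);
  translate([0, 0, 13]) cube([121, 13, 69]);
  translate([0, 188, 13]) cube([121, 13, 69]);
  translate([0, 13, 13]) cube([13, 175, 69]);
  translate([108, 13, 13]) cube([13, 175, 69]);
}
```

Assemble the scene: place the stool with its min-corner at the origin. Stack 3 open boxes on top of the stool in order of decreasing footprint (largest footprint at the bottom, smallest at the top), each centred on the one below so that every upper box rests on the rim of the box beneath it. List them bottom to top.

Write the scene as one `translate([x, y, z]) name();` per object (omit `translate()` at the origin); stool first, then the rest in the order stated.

stool();
translate([66, 35, 405]) open_box();
translate([73, 39, 550]) open_box_2();
translate([85, 49, 683]) open_box_3();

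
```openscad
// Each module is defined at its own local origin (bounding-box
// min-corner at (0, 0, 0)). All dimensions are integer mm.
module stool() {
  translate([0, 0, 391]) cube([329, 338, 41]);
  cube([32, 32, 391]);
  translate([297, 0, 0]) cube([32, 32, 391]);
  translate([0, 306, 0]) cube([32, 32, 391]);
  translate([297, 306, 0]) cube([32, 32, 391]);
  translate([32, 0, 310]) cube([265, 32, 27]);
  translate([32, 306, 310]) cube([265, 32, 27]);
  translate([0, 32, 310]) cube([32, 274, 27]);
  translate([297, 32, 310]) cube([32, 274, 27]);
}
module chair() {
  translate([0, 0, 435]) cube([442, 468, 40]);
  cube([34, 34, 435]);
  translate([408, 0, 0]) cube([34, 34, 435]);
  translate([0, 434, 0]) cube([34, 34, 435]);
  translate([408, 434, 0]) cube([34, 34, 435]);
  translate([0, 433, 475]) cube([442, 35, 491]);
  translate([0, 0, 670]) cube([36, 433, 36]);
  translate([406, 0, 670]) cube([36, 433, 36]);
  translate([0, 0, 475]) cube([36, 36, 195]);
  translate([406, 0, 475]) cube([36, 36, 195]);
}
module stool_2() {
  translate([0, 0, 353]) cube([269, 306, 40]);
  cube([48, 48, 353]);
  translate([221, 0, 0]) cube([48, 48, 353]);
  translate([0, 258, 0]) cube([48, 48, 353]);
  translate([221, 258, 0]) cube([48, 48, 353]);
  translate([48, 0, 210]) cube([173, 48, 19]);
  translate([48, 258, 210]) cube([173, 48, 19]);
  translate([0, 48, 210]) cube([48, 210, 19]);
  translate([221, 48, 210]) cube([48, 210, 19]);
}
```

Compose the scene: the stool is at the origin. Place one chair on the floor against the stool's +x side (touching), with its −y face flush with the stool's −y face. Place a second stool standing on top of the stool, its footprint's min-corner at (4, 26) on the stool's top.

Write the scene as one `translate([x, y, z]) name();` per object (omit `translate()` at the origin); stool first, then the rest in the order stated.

stool();
translate([329, 0, 0]) chair();
translate([4, 26, 432]) stool_2();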